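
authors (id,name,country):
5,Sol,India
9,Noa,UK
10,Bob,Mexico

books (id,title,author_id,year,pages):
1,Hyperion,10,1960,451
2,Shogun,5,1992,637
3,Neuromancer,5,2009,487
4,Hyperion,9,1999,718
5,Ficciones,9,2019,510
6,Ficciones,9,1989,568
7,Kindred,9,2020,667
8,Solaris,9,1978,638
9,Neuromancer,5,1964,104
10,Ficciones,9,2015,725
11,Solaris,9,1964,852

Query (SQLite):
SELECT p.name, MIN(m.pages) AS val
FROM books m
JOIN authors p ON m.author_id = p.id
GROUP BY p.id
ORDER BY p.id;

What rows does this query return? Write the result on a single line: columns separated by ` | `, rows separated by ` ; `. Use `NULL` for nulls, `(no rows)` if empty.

Sol | 104 ; Noa | 510 ; Bob | 451

Join each books row to its authors via author_id.
Group joined rows by authors.id; compute MIN(m.pages) per group.
  5: ids {2, 3, 9} → MIN(m.pages)=104
  9: ids {4, 5, 6, 7, 8, 10, 11} → MIN(m.pages)=510
  10: ids {1} → MIN(m.pages)=451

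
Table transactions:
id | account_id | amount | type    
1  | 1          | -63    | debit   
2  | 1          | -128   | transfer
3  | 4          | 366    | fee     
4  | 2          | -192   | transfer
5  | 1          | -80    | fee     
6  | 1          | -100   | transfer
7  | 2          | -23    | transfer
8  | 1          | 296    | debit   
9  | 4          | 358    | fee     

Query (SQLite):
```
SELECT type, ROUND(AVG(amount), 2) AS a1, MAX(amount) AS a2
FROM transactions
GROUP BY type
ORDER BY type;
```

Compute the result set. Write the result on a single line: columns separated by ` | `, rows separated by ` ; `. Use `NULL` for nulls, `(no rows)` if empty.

debit | 116.5 | 296 ; fee | 214.67 | 366 ; transfer | -110.75 | -23

Group transactions by type.
Per group compute: ROUND(AVG(amount), 2), MAX(amount).
  debit: ids {1, 8} → ROUND(AVG(amount), 2)=116.5, MAX(amount)=296
  fee: ids {3, 5, 9} → ROUND(AVG(amount), 2)=214.67, MAX(amount)=366
  transfer: ids {2, 4, 6, 7} → ROUND(AVG(amount), 2)=-110.75, MAX(amount)=-23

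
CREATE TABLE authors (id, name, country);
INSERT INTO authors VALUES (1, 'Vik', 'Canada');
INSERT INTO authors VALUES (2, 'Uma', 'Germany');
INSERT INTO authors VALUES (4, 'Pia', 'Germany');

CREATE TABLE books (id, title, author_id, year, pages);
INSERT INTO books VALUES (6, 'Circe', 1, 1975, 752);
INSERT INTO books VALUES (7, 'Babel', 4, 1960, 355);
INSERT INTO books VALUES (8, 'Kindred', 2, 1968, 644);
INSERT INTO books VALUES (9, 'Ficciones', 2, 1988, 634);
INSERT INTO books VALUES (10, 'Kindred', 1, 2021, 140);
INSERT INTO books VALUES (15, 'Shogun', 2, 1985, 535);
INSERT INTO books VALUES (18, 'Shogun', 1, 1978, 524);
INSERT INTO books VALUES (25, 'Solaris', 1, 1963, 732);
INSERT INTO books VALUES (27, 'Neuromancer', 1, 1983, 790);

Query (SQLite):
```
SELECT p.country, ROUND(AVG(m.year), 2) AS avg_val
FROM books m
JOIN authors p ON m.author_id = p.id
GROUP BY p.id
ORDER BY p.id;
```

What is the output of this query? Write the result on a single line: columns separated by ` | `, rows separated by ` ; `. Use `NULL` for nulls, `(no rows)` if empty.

Canada | 1984 ; Germany | 1980.33 ; Germany | 1960

Join each books row to its authors via author_id.
Group joined rows by authors.id; compute ROUND(AVG(m.year), 2) per group.
  1: ids {6, 10, 18, 25, 27} → ROUND(AVG(m.year), 2)=1984
  2: ids {8, 9, 15} → ROUND(AVG(m.year), 2)=1980.33
  4: ids {7} → ROUND(AVG(m.year), 2)=1960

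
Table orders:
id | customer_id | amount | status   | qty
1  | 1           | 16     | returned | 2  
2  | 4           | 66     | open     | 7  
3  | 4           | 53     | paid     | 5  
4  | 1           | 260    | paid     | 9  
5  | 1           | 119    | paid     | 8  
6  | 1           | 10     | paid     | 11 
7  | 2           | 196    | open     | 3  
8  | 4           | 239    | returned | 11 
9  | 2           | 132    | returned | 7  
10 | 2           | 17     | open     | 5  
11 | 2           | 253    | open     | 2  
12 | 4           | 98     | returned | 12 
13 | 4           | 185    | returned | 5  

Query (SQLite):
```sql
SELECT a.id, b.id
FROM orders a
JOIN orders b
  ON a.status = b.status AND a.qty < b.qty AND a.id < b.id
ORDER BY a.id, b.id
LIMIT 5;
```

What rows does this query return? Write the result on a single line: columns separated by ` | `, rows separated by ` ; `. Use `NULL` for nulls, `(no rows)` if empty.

Pairs (a,b) with same status, a.qty < b.qty, a.id < b.id.
status groups: open:{2,7,10,11} paid:{3,4,5,6} returned:{1,8,9,12,13}
Ordered by (a.id, b.id); first 5.

1 | 8 ; 1 | 9 ; 1 | 12 ; 1 | 13 ; 3 | 4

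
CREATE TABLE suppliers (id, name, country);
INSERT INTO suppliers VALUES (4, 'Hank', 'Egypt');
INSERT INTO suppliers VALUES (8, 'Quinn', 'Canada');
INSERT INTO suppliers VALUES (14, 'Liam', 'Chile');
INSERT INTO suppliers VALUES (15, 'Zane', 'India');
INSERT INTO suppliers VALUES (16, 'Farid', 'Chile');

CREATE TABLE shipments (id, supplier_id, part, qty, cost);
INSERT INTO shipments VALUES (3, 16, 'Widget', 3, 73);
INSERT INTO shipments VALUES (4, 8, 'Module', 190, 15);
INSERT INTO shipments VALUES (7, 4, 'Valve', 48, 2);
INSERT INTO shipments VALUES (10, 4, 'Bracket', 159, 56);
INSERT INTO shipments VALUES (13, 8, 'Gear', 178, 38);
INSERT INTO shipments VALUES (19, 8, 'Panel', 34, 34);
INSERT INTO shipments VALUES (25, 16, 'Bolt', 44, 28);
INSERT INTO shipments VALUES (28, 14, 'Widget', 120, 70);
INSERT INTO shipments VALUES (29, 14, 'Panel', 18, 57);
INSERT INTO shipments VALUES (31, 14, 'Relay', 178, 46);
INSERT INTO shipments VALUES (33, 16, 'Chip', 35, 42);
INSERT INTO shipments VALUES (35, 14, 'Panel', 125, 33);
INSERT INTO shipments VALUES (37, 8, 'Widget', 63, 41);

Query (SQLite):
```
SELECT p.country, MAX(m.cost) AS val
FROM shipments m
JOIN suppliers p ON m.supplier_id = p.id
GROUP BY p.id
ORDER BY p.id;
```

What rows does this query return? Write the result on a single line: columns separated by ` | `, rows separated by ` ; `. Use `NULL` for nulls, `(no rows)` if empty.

Join each shipments row to its suppliers via supplier_id.
Group joined rows by suppliers.id; compute MAX(m.cost) per group.
  4: ids {7, 10} → MAX(m.cost)=56
  8: ids {4, 13, 19, 37} → MAX(m.cost)=41
  14: ids {28, 29, 31, 35} → MAX(m.cost)=70
  16: ids {3, 25, 33} → MAX(m.cost)=73

Egypt | 56 ; Canada | 41 ; Chile | 70 ; Chile | 73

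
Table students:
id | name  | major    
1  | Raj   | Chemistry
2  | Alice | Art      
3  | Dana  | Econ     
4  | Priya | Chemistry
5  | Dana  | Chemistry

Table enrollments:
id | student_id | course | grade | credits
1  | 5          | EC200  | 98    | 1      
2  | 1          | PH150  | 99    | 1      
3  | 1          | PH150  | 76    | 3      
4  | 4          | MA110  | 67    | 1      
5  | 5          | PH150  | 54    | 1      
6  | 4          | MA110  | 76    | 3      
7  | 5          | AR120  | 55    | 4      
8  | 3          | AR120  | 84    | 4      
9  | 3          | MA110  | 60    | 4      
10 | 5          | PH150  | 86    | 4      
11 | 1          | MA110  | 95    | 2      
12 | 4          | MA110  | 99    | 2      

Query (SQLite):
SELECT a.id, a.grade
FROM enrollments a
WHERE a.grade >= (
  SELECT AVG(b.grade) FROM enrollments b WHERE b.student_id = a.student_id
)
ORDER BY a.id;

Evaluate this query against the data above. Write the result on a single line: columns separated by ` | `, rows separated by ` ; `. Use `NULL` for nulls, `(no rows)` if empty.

For each enrollments row a, compute AVG(grade) over rows sharing a.student_id.
Keep row a if a.grade >= that per-group AVG.
  student_id=1: AVG(grade) = 90.0
  student_id=3: AVG(grade) = 72.0
  student_id=4: AVG(grade) = 80.666667
  student_id=5: AVG(grade) = 73.25

1 | 98 ; 2 | 99 ; 8 | 84 ; 10 | 86 ; 11 | 95 ; 12 | 99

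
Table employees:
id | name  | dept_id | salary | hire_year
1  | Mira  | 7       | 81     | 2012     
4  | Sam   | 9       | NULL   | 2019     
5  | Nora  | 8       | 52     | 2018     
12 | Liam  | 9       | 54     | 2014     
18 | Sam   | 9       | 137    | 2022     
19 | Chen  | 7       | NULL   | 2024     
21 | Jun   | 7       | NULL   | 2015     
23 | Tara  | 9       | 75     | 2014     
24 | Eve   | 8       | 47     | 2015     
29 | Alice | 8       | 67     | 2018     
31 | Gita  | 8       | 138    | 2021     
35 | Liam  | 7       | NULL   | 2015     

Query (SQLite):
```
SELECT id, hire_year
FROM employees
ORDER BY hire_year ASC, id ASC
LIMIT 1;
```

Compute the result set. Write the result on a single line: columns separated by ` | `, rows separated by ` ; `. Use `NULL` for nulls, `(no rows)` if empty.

Sort by hire_year asc, tiebreak id asc: (2012, id=1), (2014, id=12), (2014, id=23), (2015, id=21) …. Take first 1.

1 | 2012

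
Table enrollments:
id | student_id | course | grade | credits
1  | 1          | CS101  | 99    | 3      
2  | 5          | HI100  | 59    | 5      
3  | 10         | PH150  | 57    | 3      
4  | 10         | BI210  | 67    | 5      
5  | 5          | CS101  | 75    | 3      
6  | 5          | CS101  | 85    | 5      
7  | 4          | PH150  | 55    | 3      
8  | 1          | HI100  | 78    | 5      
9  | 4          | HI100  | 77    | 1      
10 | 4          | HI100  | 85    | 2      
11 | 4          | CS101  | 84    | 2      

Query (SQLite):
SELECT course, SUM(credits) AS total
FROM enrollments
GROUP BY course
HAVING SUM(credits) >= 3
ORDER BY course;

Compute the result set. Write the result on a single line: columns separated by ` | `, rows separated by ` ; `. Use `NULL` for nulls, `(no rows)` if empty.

Partition enrollments by course; compute SUM(credits) within each group.
HAVING: keep groups where SUM(credits) >= 3.
  BI210: ids {4} → SUM(credits)=5
  CS101: ids {1, 5, 6, 11} → SUM(credits)=13
  HI100: ids {2, 8, 9, 10} → SUM(credits)=13
  PH150: ids {3, 7} → SUM(credits)=6

BI210 | 5 ; CS101 | 13 ; HI100 | 13 ; PH150 | 6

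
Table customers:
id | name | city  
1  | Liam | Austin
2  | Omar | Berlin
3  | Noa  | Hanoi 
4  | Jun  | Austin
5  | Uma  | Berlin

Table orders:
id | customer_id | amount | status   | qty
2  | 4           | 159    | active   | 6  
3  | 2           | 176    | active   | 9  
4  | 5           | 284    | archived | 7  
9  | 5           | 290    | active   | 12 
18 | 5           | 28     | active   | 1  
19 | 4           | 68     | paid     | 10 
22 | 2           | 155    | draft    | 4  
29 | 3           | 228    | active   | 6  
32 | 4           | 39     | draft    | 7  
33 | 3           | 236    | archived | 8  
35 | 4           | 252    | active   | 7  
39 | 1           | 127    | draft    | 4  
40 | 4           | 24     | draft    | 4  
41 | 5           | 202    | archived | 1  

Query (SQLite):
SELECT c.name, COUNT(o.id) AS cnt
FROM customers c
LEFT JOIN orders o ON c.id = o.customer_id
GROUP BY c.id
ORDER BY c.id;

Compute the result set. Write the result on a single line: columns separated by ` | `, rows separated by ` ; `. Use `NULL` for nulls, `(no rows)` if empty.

LEFT JOIN keeps every customers row; unmatched ones get NULL for orders columns.
Group by customers.id and compute COUNT(o.id). COUNT(col) of an all-NULL group is 0.
  1: ids {39} → COUNT(o.id)=1
  2: ids {3, 22} → COUNT(o.id)=2
  3: ids {29, 33} → COUNT(o.id)=2
  4: ids {2, 19, 32, 35, 40} → COUNT(o.id)=5
  5: ids {4, 9, 18, 41} → COUNT(o.id)=4

Liam | 1 ; Omar | 2 ; Noa | 2 ; Jun | 5 ; Uma | 4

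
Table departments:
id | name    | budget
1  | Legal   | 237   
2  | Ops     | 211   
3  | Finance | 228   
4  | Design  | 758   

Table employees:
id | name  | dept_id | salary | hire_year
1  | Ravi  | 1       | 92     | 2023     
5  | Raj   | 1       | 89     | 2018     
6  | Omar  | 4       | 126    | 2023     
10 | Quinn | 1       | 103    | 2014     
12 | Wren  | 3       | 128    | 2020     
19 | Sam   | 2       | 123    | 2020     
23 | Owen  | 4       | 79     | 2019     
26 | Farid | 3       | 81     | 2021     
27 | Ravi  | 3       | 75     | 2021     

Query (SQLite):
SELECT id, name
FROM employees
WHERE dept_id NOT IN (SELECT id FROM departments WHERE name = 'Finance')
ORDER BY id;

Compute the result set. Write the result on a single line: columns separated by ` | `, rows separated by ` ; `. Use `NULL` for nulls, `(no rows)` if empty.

Inner query: departments.id where name = 'Finance'.
Outer: keep employees rows whose dept_id is not in that set.
Inner query → {3}

1 | Ravi ; 5 | Raj ; 6 | Omar ; 10 | Quinn ; 19 | Sam ; 23 | Owen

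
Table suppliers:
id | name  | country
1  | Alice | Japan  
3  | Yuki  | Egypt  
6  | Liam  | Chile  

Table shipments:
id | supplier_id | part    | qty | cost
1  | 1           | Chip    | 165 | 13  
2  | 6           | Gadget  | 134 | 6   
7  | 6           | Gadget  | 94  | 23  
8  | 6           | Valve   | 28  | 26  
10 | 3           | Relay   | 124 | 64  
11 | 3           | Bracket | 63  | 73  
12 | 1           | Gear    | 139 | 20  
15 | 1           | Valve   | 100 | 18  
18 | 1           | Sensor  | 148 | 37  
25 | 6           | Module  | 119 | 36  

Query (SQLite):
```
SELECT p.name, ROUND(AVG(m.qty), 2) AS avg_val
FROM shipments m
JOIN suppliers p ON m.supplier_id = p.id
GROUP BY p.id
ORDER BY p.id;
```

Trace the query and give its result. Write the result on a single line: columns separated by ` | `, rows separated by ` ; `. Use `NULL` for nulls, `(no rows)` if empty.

Alice | 138 ; Yuki | 93.5 ; Liam | 93.75

Join each shipments row to its suppliers via supplier_id.
Group joined rows by suppliers.id; compute ROUND(AVG(m.qty), 2) per group.
  1: ids {1, 12, 15, 18} → ROUND(AVG(m.qty), 2)=138
  3: ids {10, 11} → ROUND(AVG(m.qty), 2)=93.5
  6: ids {2, 7, 8, 25} → ROUND(AVG(m.qty), 2)=93.75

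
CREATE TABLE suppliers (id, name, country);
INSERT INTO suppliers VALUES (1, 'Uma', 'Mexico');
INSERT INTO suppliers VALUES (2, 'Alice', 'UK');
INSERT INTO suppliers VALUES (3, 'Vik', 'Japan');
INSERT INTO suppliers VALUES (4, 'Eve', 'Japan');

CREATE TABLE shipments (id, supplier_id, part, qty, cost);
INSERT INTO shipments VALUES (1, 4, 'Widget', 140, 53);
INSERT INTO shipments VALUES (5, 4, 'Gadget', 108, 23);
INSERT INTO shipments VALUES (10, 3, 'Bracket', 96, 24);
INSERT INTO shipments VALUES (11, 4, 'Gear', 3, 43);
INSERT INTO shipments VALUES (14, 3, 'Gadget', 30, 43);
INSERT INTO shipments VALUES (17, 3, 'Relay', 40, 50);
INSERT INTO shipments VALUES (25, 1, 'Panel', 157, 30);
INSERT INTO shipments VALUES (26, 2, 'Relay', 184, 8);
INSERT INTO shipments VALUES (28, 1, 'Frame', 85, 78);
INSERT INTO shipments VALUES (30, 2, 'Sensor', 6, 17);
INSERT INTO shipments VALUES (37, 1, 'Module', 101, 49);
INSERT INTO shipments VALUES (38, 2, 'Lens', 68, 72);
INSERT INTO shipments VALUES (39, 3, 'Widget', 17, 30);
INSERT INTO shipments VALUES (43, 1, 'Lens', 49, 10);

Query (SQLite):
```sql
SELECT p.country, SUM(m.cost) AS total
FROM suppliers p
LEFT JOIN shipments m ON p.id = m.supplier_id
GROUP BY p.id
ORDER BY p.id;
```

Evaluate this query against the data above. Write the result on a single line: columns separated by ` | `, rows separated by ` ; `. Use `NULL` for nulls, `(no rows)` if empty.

Mexico | 167 ; UK | 97 ; Japan | 147 ; Japan | 119

LEFT JOIN keeps every suppliers row; unmatched ones get NULL for shipments columns.
Group by suppliers.id and compute SUM(m.cost). SUM over an all-NULL group is NULL.
  1: ids {25, 28, 37, 43} → SUM(m.cost)=167
  2: ids {26, 30, 38} → SUM(m.cost)=97
  3: ids {10, 14, 17, 39} → SUM(m.cost)=147
  4: ids {1, 5, 11} → SUM(m.cost)=119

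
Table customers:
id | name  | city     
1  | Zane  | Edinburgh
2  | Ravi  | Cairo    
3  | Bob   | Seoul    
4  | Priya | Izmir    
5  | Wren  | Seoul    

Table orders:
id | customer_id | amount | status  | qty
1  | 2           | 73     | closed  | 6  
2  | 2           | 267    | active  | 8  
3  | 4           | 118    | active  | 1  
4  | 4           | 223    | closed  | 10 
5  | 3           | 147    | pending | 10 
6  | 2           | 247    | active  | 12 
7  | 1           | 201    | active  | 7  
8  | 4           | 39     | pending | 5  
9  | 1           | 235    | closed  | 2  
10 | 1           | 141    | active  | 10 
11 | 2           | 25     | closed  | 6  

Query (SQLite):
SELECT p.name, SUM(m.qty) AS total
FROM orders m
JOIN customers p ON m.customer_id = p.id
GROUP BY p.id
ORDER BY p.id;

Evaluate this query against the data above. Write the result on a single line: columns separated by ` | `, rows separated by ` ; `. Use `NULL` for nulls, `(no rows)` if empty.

Zane | 19 ; Ravi | 32 ; Bob | 10 ; Priya | 16

Join each orders row to its customers via customer_id.
Group joined rows by customers.id; compute SUM(m.qty) per group.
  1: ids {7, 9, 10} → SUM(m.qty)=19
  2: ids {1, 2, 6, 11} → SUM(m.qty)=32
  3: ids {5} → SUM(m.qty)=10
  4: ids {3, 4, 8} → SUM(m.qty)=16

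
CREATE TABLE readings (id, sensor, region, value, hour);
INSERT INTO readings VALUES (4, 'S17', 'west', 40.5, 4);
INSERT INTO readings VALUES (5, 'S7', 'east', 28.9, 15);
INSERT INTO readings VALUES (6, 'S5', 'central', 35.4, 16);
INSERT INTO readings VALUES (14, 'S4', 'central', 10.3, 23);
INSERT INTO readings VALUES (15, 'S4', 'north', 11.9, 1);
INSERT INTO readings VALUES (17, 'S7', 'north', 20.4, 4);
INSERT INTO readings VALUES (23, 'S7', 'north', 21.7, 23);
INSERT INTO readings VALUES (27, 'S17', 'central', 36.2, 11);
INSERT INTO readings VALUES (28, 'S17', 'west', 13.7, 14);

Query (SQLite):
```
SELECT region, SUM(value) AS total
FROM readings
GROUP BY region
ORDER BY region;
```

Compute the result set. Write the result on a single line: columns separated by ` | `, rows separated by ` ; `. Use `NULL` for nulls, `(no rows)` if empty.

Partition readings by region; compute SUM(value) within each group.
  central: ids {6, 14, 27} → SUM(value)=81.9
  east: ids {5} → SUM(value)=28.9
  north: ids {15, 17, 23} → SUM(value)=54
  west: ids {4, 28} → SUM(value)=54.2

central | 81.9 ; east | 28.9 ; north | 54 ; west | 54.2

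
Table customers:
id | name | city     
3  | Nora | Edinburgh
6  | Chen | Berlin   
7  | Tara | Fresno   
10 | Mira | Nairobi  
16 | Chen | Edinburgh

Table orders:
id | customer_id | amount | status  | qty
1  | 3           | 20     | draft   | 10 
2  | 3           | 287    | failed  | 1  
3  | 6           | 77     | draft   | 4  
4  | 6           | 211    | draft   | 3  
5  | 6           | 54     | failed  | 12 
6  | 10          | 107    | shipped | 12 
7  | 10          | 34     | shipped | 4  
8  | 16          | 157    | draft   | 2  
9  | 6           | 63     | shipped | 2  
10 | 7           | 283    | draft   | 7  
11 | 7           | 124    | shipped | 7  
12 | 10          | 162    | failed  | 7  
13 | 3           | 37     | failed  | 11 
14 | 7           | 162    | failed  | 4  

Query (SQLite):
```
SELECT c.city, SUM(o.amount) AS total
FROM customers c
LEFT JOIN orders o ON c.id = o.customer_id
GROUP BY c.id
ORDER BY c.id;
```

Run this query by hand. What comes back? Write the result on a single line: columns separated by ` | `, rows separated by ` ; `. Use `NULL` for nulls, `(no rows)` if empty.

Edinburgh | 344 ; Berlin | 405 ; Fresno | 569 ; Nairobi | 303 ; Edinburgh | 157

LEFT JOIN keeps every customers row; unmatched ones get NULL for orders columns.
Group by customers.id and compute SUM(o.amount). SUM over an all-NULL group is NULL.
  3: ids {1, 2, 13} → SUM(o.amount)=344
  6: ids {3, 4, 5, 9} → SUM(o.amount)=405
  7: ids {10, 11, 14} → SUM(o.amount)=569
  10: ids {6, 7, 12} → SUM(o.amount)=303
  16: ids {8} → SUM(o.amount)=157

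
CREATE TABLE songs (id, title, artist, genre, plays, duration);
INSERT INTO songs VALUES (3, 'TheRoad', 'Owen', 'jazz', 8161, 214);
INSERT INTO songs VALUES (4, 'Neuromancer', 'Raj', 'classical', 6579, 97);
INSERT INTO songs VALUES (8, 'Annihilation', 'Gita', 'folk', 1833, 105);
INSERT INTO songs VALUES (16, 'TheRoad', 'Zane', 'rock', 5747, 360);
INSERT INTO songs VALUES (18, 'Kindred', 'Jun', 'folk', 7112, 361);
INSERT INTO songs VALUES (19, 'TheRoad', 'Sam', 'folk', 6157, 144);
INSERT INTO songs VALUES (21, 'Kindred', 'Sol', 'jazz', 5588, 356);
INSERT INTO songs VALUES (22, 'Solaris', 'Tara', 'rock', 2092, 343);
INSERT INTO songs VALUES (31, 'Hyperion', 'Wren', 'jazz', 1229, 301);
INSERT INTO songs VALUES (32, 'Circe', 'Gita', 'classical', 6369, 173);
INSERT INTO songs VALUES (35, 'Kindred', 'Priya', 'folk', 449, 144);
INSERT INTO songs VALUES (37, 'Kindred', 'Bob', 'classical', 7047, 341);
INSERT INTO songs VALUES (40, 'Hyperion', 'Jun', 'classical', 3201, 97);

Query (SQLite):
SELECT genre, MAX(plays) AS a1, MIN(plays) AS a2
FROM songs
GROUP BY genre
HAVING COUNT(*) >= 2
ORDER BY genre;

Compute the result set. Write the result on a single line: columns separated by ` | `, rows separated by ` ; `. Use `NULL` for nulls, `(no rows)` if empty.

classical | 7047 | 3201 ; folk | 7112 | 449 ; jazz | 8161 | 1229 ; rock | 5747 | 2092

Group songs by genre.
Per group compute: MAX(plays), MIN(plays).
HAVING: drop groups with fewer than 2 rows.
  classical: ids {4, 32, 37, 40} → MAX(plays)=7047, MIN(plays)=3201
  folk: ids {8, 18, 19, 35} → MAX(plays)=7112, MIN(plays)=449
  jazz: ids {3, 21, 31} → MAX(plays)=8161, MIN(plays)=1229
  rock: ids {16, 22} → MAX(plays)=5747, MIN(plays)=2092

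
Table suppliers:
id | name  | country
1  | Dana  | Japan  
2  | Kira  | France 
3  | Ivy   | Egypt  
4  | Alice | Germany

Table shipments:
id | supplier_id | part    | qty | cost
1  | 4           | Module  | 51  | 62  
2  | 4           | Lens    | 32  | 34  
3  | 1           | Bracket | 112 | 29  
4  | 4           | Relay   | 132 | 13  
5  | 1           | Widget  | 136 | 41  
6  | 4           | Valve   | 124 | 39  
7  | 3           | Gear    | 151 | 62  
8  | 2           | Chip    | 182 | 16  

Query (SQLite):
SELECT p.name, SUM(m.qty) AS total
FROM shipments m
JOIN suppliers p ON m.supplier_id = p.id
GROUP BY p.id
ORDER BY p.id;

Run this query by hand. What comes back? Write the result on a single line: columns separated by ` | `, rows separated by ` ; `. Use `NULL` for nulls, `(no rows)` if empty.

Join each shipments row to its suppliers via supplier_id.
Group joined rows by suppliers.id; compute SUM(m.qty) per group.
  1: ids {3, 5} → SUM(m.qty)=248
  2: ids {8} → SUM(m.qty)=182
  3: ids {7} → SUM(m.qty)=151
  4: ids {1, 2, 4, 6} → SUM(m.qty)=339

Dana | 248 ; Kira | 182 ; Ivy | 151 ; Alice | 339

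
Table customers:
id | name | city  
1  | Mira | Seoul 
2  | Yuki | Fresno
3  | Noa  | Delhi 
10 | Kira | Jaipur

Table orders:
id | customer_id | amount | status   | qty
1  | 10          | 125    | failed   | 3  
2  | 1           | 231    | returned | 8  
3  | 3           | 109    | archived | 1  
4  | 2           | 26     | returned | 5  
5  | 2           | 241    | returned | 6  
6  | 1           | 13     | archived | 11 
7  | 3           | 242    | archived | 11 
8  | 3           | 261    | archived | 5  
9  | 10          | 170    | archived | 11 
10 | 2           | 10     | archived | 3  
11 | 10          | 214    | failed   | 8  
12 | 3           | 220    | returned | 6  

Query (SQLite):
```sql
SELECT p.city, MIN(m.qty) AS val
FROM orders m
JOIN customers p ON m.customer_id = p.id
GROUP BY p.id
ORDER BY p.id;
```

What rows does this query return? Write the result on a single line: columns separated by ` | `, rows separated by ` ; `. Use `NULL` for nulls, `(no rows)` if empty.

Seoul | 8 ; Fresno | 3 ; Delhi | 1 ; Jaipur | 3

Join each orders row to its customers via customer_id.
Group joined rows by customers.id; compute MIN(m.qty) per group.
  1: ids {2, 6} → MIN(m.qty)=8
  2: ids {4, 5, 10} → MIN(m.qty)=3
  3: ids {3, 7, 8, 12} → MIN(m.qty)=1
  10: ids {1, 9, 11} → MIN(m.qty)=3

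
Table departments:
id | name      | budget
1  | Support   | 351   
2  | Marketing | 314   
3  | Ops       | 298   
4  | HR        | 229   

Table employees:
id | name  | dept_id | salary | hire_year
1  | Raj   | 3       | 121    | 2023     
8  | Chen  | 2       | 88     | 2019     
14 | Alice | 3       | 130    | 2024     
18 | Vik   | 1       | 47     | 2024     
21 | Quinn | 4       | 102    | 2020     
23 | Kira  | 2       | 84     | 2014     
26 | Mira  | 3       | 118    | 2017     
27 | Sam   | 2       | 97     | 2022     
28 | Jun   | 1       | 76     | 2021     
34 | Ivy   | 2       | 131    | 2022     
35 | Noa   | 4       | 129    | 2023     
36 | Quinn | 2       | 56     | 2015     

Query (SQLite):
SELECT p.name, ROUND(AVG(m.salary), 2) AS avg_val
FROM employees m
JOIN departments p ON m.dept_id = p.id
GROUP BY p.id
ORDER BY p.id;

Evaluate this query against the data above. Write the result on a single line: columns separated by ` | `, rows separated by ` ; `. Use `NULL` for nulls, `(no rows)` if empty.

Support | 61.5 ; Marketing | 91.2 ; Ops | 123 ; HR | 115.5

Join each employees row to its departments via dept_id.
Group joined rows by departments.id; compute ROUND(AVG(m.salary), 2) per group.
  1: ids {18, 28} → ROUND(AVG(m.salary), 2)=61.5
  2: ids {8, 23, 27, 34, 36} → ROUND(AVG(m.salary), 2)=91.2
  3: ids {1, 14, 26} → ROUND(AVG(m.salary), 2)=123
  4: ids {21, 35} → ROUND(AVG(m.salary), 2)=115.5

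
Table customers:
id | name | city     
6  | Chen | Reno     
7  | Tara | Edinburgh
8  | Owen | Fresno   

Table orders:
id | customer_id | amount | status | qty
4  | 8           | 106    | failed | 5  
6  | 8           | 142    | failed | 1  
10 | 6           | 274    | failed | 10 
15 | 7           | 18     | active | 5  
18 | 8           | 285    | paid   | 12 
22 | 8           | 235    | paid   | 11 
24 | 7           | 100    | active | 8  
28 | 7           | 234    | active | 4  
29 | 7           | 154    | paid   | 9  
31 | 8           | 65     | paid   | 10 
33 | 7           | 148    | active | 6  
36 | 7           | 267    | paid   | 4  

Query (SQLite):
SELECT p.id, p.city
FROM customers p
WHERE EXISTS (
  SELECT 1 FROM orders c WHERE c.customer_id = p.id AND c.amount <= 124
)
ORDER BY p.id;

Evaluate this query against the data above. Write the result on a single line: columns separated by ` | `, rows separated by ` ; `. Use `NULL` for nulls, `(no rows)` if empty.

For each customers row, check whether any orders with matching customer_id has amount <= 124.
Keep rows where that is true.

7 | Edinburgh ; 8 | Fresno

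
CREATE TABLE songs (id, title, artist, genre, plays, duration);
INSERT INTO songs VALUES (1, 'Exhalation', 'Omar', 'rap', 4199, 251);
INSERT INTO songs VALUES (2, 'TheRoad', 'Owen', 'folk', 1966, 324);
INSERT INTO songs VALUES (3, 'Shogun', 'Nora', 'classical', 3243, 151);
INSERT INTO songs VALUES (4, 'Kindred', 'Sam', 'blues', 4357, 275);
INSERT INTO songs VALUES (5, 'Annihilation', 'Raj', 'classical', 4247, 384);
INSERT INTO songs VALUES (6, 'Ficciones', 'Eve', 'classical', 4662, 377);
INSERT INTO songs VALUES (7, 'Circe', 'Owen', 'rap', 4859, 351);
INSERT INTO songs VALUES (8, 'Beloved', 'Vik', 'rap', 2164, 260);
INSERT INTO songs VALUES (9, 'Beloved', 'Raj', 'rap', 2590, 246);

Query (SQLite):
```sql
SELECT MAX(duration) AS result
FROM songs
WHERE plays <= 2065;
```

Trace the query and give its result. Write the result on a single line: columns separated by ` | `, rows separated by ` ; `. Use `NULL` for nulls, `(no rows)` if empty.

324

Rows where plays <= 2065 → duration values: [324].
MAX of non-NULL values = 324.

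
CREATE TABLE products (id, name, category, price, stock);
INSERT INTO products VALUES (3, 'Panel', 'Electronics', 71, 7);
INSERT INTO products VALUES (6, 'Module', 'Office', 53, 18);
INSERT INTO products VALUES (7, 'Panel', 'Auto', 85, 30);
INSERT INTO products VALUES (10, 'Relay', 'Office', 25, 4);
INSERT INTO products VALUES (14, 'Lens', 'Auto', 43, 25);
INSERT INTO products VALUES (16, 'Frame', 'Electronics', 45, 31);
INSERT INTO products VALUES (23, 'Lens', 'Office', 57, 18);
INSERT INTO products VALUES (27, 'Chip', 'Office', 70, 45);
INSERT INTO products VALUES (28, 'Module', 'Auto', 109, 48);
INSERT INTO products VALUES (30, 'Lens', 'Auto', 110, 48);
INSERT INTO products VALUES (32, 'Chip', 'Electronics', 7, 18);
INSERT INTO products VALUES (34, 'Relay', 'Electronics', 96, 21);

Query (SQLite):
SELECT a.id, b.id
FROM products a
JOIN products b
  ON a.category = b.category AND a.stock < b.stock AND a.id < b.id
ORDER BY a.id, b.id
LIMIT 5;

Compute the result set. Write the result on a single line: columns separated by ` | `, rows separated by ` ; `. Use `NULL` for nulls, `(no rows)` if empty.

Pairs (a,b) with same category, a.stock < b.stock, a.id < b.id.
category groups: Auto:{7,14,28,30} Electronics:{3,16,32,34} Office:{6,10,23,27}
Ordered by (a.id, b.id); first 5.

3 | 16 ; 3 | 32 ; 3 | 34 ; 6 | 27 ; 7 | 28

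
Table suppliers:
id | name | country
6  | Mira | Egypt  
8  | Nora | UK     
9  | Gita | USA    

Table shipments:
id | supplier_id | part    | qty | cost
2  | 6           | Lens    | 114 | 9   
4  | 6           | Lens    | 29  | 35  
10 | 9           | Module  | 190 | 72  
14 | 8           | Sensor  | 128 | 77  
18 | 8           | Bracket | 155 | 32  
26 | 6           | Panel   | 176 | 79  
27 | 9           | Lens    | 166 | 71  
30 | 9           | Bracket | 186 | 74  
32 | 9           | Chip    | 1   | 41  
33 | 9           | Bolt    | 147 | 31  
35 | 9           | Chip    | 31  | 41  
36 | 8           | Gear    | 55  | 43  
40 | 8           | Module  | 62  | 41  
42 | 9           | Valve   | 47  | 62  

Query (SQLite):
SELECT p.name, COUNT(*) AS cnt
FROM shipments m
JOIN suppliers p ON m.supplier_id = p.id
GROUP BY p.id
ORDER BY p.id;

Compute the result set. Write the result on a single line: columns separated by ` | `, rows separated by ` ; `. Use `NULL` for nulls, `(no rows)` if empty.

Join each shipments row to its suppliers via supplier_id.
Group joined rows by suppliers.id; compute COUNT(*) per group.
  6: ids {2, 4, 26} → COUNT(*)=3
  8: ids {14, 18, 36, 40} → COUNT(*)=4
  9: ids {10, 27, 30, 32, 33, 35, 42} → COUNT(*)=7

Mira | 3 ; Nora | 4 ; Gita | 7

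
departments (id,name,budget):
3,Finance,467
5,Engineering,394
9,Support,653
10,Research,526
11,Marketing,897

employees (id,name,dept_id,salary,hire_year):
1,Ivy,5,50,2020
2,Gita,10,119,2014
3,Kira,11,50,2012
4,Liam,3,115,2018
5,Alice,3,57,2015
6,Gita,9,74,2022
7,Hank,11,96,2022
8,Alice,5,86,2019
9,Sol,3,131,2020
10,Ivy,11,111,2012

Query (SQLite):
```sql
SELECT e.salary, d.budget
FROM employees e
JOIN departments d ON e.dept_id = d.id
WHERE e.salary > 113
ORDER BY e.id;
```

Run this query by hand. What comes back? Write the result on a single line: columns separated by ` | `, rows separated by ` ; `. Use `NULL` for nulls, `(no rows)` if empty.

119 | 526 ; 115 | 467 ; 131 | 467

Each employees row matches the departments row where dept_id = departments.id.
Then keep rows with e.salary > 113.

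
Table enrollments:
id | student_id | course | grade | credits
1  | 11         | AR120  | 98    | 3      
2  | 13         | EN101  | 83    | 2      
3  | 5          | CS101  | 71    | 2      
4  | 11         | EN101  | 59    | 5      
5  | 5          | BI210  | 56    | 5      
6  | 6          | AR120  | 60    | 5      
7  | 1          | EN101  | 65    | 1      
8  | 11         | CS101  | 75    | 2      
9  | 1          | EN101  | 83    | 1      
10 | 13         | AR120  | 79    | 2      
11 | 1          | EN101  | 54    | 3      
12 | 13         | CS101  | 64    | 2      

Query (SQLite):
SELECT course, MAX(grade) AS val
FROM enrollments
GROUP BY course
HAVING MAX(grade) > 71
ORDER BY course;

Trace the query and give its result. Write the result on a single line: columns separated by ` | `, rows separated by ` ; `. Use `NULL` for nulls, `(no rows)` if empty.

AR120 | 98 ; CS101 | 75 ; EN101 | 83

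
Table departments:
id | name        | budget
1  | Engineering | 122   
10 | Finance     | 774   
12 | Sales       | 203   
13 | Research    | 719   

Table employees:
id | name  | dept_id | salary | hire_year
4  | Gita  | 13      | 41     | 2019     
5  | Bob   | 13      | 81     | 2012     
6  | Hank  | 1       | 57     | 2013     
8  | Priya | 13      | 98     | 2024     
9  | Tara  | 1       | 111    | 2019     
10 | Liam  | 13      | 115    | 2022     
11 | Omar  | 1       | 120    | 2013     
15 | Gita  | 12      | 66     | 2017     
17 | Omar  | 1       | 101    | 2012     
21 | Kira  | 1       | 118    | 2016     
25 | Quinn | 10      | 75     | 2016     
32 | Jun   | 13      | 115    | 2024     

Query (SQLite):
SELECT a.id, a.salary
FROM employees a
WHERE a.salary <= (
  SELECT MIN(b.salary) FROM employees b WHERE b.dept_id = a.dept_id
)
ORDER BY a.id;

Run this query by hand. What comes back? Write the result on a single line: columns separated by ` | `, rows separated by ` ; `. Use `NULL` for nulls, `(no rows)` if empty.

4 | 41 ; 6 | 57 ; 15 | 66 ; 25 | 75

For each employees row a, compute MIN(salary) over rows sharing a.dept_id.
Keep row a if a.salary <= that per-group MIN.
  dept_id=1: MIN(salary) = 57
  dept_id=10: MIN(salary) = 75
  dept_id=12: MIN(salary) = 66
  dept_id=13: MIN(salary) = 41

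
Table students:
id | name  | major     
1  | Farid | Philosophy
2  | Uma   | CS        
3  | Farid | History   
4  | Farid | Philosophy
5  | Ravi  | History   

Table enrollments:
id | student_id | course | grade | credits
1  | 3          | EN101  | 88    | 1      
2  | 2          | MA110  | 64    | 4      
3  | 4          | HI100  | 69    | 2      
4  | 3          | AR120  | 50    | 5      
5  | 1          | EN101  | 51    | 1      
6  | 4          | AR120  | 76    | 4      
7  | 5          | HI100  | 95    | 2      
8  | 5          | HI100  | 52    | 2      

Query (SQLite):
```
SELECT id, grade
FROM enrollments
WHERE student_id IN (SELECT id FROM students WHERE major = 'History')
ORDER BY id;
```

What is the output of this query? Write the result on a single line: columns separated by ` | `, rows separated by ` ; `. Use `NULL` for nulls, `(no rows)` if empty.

1 | 88 ; 4 | 50 ; 7 | 95 ; 8 | 52

Inner query: students.id where major = 'History'.
Outer: keep enrollments rows whose student_id is in that set.
Inner query → {3, 5}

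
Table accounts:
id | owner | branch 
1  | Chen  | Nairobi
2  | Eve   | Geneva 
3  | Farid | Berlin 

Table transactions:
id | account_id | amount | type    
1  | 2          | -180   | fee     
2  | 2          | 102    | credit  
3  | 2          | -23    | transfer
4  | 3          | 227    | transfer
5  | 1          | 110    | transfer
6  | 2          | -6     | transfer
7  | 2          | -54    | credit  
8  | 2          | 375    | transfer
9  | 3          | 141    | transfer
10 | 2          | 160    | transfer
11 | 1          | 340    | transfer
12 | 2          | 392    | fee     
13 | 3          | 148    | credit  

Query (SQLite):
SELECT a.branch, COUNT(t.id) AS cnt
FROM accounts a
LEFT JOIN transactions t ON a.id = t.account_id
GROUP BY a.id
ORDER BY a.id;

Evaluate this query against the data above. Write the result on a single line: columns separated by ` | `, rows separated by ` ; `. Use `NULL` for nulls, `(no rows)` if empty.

LEFT JOIN keeps every accounts row; unmatched ones get NULL for transactions columns.
Group by accounts.id and compute COUNT(t.id). COUNT(col) of an all-NULL group is 0.
  1: ids {5, 11} → COUNT(t.id)=2
  2: ids {1, 2, 3, 6, 7, 8, 10, 12} → COUNT(t.id)=8
  3: ids {4, 9, 13} → COUNT(t.id)=3

Nairobi | 2 ; Geneva | 8 ; Berlin | 3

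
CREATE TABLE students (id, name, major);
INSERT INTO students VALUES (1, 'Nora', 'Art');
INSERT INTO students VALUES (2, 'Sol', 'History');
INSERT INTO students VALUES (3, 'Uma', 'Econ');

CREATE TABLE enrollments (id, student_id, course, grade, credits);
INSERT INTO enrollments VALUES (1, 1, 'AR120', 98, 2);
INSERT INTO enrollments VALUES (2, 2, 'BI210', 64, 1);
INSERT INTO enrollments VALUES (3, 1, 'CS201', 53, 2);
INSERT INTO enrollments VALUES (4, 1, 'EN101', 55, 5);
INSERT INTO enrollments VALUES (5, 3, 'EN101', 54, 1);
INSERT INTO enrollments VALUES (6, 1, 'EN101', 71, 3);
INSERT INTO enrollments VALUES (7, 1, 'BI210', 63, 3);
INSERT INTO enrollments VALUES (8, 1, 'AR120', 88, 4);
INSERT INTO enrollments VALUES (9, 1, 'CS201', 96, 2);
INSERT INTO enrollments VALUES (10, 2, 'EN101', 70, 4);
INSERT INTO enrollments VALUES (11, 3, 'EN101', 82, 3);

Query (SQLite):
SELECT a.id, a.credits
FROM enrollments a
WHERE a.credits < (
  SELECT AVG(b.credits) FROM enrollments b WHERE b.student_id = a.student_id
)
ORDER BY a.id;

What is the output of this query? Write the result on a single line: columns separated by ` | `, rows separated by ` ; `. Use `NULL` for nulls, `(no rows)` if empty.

For each enrollments row a, compute AVG(credits) over rows sharing a.student_id.
Keep row a if a.credits < that per-group AVG.
  student_id=1: AVG(credits) = 3.0
  student_id=2: AVG(credits) = 2.5
  student_id=3: AVG(credits) = 2.0

1 | 2 ; 2 | 1 ; 3 | 2 ; 5 | 1 ; 9 | 2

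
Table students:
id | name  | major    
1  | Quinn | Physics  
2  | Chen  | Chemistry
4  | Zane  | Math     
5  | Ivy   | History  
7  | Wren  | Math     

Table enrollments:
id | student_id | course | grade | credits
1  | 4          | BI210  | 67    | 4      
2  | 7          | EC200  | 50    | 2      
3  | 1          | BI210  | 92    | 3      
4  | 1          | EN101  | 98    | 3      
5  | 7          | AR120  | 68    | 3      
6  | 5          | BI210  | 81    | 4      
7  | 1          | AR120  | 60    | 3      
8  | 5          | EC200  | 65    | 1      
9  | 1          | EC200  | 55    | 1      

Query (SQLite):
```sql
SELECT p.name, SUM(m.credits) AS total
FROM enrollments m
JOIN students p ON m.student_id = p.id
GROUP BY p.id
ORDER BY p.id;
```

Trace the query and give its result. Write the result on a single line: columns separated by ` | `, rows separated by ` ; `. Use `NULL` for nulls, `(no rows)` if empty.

Join each enrollments row to its students via student_id.
Group joined rows by students.id; compute SUM(m.credits) per group.
  1: ids {3, 4, 7, 9} → SUM(m.credits)=10
  4: ids {1} → SUM(m.credits)=4
  5: ids {6, 8} → SUM(m.credits)=5
  7: ids {2, 5} → SUM(m.credits)=5

Quinn | 10 ; Zane | 4 ; Ivy | 5 ; Wren | 5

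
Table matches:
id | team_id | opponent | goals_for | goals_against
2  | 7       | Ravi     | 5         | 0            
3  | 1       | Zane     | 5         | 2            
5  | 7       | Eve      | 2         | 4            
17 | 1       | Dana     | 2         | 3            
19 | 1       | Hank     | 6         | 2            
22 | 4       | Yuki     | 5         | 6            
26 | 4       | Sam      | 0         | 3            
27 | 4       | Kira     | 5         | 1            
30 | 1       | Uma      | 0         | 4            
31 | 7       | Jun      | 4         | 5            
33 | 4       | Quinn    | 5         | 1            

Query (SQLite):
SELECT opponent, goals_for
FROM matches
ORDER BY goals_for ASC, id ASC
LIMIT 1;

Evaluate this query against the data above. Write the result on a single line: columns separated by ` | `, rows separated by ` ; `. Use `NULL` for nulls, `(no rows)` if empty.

Sam | 0

Sort by goals_for asc, tiebreak id asc: (0, id=26), (0, id=30), (2, id=5), (2, id=17) …. Take first 1.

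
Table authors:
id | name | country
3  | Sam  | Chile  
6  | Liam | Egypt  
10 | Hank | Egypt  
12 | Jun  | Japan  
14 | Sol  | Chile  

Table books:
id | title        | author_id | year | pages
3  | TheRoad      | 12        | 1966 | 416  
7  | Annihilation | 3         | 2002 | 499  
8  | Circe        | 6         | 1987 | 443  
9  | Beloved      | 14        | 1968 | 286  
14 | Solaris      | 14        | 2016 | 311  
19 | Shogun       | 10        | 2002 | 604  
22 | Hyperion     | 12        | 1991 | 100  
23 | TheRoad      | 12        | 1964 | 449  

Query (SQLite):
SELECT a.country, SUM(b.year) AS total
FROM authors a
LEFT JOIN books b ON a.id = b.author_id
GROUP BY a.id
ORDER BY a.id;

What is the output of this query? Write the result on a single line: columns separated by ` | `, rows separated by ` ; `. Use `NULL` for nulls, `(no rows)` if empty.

Chile | 2002 ; Egypt | 1987 ; Egypt | 2002 ; Japan | 5921 ; Chile | 3984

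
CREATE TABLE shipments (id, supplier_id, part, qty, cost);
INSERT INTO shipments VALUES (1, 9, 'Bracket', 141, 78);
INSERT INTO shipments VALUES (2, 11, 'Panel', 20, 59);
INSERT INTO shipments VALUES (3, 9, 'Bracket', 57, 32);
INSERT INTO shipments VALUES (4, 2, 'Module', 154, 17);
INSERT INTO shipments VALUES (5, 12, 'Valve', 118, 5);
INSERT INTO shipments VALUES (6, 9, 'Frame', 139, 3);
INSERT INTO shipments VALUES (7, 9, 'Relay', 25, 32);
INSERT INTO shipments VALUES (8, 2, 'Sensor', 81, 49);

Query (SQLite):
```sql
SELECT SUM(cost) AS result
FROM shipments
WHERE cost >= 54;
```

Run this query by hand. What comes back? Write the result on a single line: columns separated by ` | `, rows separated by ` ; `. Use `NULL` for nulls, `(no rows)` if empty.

Rows where cost >= 54 → cost values: [78, 59].
SUM of non-NULL values = 137.

137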